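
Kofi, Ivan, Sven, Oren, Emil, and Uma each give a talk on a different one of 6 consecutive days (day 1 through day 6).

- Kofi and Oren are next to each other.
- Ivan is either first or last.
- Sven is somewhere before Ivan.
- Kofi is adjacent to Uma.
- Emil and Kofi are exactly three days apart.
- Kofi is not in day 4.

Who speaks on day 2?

Kofi

With clues 1–2, Ivan is ruled out for day 2.
With clues 1–5, Emil, Oren, and Uma are ruled out for day 2.
With clues 1–6, Sven is ruled out for day 2.
So day 2 is Kofi.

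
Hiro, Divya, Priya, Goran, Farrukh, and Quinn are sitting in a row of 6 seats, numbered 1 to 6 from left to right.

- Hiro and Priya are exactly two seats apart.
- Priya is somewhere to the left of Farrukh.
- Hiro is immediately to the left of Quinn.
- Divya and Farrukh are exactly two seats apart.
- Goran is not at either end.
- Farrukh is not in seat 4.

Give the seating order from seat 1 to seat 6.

Hiro, Quinn, Priya, Divya, Goran, Farrukh

From clues 1–2: Priya is in {1,2,3,4,5}.
From clues 1–3: Hiro is in {1,2,3,4,5}.
From clues 1–4: Priya is in {2,3}.
From clues 1–5: Hiro → seat 1, Quinn → seat 2, Priya → seat 3, Goran → seat 5.
From clues 1–6: Divya → seat 4, Farrukh → seat 6.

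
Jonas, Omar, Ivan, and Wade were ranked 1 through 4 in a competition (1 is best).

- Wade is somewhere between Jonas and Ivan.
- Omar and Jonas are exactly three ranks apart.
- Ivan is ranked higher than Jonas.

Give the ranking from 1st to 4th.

From clue 1: Wade is in {2,3}.
From clues 1–2: Jonas is in {1,4}.
From clues 1–3: Omar → rank 1, Ivan → rank 2, Wade → rank 3, Jonas → rank 4.

Omar, Ivan, Wade, Jonas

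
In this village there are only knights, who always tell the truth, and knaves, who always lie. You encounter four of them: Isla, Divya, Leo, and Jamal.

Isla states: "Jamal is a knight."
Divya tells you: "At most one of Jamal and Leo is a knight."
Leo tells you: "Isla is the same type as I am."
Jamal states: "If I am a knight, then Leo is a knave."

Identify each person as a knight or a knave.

Isla: knight, Divya: knight, Leo: knave, Jamal: knight

Consider Isla. Suppose Isla is a knave.
Then whichever role Leo has, Leo's statement has the wrong truth value — contradiction.
So Isla is a knight.
Consider Divya. Suppose Divya is a knave.
Then no assignment of the remaining roles makes every statement match its speaker's type — contradiction.
So Divya is a knight.
Consider Leo. Suppose Leo is a knight.
Then whichever role Jamal has, Jamal's statement has the wrong truth value — contradiction.
So Leo is a knave.
With that fixed, Jamal's statement is true, so Jamal is a knight.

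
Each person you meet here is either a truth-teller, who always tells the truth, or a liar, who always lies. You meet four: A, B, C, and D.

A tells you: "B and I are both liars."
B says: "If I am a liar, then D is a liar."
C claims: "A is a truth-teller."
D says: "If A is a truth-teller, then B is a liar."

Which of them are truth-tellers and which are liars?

A: liar, B: truth-teller, C: liar, D: truth-teller

Consider A. Suppose A is a truth-teller.
Then A's own statement would have to be true, but it can't be — contradiction.
So A is a liar.
With that fixed, C's statement is false, so C is a liar.
With that fixed, D's statement is true, so D is a truth-teller.
Consider B. Suppose B is a liar.
Then A's statement comes out true, contradicting A being a liar.
So B is a truth-teller.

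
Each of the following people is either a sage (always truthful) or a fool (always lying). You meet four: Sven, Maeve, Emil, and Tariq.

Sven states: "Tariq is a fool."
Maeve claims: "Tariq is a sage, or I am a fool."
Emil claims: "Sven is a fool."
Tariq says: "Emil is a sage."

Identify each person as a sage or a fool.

Consider Sven. Suppose Sven is a sage.
Then no assignment of the remaining roles makes every statement match its speaker's type — contradiction.
So Sven is a fool.
With that fixed, Emil's statement is true, so Emil is a sage.
With that fixed, Tariq's statement is true, so Tariq is a sage.
With that fixed, Maeve's statement is true, so Maeve is a sage.

Sven: fool, Maeve: sage, Emil: sage, Tariq: sage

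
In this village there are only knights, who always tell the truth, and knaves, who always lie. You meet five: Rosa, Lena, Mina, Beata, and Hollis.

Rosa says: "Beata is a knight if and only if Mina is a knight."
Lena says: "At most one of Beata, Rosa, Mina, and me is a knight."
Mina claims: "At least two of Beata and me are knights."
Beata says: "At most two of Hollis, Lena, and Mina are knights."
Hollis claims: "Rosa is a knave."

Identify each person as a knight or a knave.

Consider Rosa. Suppose Rosa is a knave.
Then no assignment of the remaining roles makes every statement match its speaker's type — contradiction.
So Rosa is a knight.
With that fixed, Hollis's statement is false, so Hollis is a knave.
With that fixed, Beata's statement is true, so Beata is a knight.
With that fixed, Lena's statement is false, so Lena is a knave.
Consider Mina. Suppose Mina is a knave.
Then Rosa's statement comes out false, contradicting Rosa being a knight.
So Mina is a knight.

Rosa: knight, Lena: knave, Mina: knight, Beata: knight, Hollis: knave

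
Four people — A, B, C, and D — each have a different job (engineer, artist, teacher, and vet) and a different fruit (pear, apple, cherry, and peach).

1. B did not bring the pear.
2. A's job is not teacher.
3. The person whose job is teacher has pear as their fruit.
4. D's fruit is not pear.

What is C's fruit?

With clues 1–4, apple, cherry, and peach are impossible for C's fruit.
That leaves pear.

pear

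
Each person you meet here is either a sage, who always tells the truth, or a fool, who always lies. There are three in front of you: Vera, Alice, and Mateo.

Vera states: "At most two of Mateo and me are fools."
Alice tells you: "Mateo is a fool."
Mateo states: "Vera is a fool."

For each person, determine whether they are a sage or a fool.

Regardless of anyone's role, Vera's statement is true, so Vera is a sage.
With that fixed, Mateo's statement is false, so Mateo is a fool.
With that fixed, Alice's statement is true, so Alice is a sage.

Vera: sage, Alice: sage, Mateo: fool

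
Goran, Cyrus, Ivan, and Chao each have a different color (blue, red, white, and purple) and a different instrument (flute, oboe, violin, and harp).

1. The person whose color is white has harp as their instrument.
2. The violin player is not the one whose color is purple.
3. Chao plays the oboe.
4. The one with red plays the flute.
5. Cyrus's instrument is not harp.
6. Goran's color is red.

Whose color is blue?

With clues 1–4, Chao is impossible for the one with color blue.
With clues 1–6, Goran and Ivan are impossible for the one with color blue.
That leaves Cyrus.

Cyrus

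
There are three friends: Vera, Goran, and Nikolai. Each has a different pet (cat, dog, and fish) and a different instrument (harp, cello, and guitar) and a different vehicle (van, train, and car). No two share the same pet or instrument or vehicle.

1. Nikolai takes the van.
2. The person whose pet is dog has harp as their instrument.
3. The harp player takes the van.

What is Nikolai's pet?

dog

With clues 1–3, cat and fish are impossible for Nikolai's pet.
That leaves dog.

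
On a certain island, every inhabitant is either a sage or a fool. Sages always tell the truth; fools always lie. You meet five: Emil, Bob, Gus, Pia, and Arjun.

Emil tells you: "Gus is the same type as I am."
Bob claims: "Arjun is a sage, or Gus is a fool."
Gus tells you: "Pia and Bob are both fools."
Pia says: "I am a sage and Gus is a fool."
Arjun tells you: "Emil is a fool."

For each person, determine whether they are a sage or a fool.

Consider Emil. Suppose Emil is a fool.
Then no assignment of the remaining roles makes every statement match its speaker's type — contradiction.
So Emil is a sage.
With that fixed, Arjun's statement is false, so Arjun is a fool.
Consider Bob. Suppose Bob is a sage.
Then no assignment of the remaining roles makes every statement match its speaker's type — contradiction.
So Bob is a fool.
Consider Gus. Suppose Gus is a fool.
Then Emil's statement comes out false, contradicting Emil being a sage.
So Gus is a sage.
With that fixed, Pia's statement is false, so Pia is a fool.

Emil: sage, Bob: fool, Gus: sage, Pia: fool, Arjun: fool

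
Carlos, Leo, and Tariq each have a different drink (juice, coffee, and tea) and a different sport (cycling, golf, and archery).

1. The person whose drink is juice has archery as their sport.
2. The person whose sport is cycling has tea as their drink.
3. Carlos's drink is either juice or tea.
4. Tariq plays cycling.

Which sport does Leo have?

With clues 1–4, archery and cycling are impossible for Leo's sport.
That leaves golf.

golf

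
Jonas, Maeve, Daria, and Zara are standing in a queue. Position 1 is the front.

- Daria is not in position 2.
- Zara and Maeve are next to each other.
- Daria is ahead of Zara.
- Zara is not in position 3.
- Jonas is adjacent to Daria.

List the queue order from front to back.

From clue 1: Daria is in {1,3,4}.
From clues 1–3: Daria → position 1.
From clues 1–4: Maeve → position 3.
From clues 1–5: Jonas → position 2, Zara → position 4.

Daria, Jonas, Maeve, Zara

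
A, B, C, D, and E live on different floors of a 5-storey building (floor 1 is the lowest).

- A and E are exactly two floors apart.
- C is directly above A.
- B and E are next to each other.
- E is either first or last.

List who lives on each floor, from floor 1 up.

E, B, A, C, D

From clues 1–2: A is in {1,2,3,4}.
From clues 1–3: D is in {1,3,5}.
From clues 1–4: E → floor 1, B → floor 2, A → floor 3, C → floor 4, D → floor 5.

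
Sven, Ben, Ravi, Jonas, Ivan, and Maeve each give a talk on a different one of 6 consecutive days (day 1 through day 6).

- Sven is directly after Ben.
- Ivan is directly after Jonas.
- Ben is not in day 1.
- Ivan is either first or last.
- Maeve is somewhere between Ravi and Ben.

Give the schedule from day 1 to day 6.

From clue 1: Sven is in {2,3,4,5,6}.
From clues 1–3: Sven is in {3,4,5,6}.
From clues 1–4: Jonas → day 5, Ivan → day 6.
From clues 1–5: Ravi → day 1, Maeve → day 2, Ben → day 3, Sven → day 4.

Ravi, Maeve, Ben, Sven, Jonas, Ivan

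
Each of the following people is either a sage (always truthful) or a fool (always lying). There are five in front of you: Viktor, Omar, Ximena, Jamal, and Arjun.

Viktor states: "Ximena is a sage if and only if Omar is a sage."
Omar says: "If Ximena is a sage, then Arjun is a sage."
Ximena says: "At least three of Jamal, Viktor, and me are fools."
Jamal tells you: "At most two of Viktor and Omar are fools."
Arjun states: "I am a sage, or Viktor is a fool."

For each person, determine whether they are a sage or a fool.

Viktor: fool, Omar: sage, Ximena: fool, Jamal: sage, Arjun: sage

Regardless of anyone's role, Jamal's statement is true, so Jamal is a sage.
With that fixed, Ximena's statement is false, so Ximena is a fool.
With that fixed, Omar's statement is true, so Omar is a sage.
With that fixed, Viktor's statement is false, so Viktor is a fool.
With that fixed, Arjun's statement is true, so Arjun is a sage.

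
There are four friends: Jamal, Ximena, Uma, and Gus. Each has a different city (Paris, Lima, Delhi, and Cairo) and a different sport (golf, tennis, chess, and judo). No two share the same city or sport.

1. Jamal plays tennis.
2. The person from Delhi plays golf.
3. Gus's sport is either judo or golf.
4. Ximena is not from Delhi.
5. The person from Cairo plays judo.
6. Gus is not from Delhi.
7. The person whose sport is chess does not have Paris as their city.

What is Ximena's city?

Lima

With clues 1–4, Delhi is impossible for Ximena's city.
With clues 1–6, Cairo is impossible for Ximena's city.
With clues 1–7, Paris is impossible for Ximena's city.
That leaves Lima.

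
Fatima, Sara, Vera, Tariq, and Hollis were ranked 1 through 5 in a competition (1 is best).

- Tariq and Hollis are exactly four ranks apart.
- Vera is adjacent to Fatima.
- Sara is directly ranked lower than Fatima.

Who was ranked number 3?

With clue 1, Hollis and Tariq are ruled out for rank 3.
With clues 1–2, Sara is ruled out for rank 3.
With clues 1–3, Vera is ruled out for rank 3.
So rank 3 is Fatima.

Fatima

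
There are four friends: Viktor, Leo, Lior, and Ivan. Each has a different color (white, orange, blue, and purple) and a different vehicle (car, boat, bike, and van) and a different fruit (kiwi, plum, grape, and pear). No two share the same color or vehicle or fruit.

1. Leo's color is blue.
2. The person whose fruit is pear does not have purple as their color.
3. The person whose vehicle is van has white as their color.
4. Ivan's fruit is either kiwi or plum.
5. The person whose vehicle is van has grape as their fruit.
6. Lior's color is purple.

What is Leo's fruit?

With clues 1–5, grape is impossible for Leo's fruit.
With clues 1–6, kiwi and plum are impossible for Leo's fruit.
That leaves pear.

pear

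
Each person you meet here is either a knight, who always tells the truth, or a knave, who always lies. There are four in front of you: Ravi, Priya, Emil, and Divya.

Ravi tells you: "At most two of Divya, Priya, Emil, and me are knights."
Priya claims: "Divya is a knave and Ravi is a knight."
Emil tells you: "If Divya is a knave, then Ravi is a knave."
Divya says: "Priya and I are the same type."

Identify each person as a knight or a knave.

Consider Ravi. Suppose Ravi is a knave.
Then no assignment of the remaining roles makes every statement match its speaker's type — contradiction.
So Ravi is a knight.
Consider Priya. Suppose Priya is a knave.
Then whichever role Divya has, Divya's statement has the wrong truth value — contradiction.
So Priya is a knight.
Consider Emil. Suppose Emil is a knight.
Then Ravi's statement comes out false, contradicting Ravi being a knight.
So Emil is a knave.
Consider Divya. Suppose Divya is a knight.
Then Ravi's statement comes out false, contradicting Ravi being a knight.
So Divya is a knave.

Ravi: knight, Priya: knight, Emil: knave, Divya: knave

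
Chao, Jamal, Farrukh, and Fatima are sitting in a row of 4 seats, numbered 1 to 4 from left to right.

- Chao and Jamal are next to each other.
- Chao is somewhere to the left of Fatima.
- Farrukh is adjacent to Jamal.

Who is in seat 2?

With clues 1–2, Farrukh and Fatima are ruled out for seat 2.
With clues 1–3, Chao is ruled out for seat 2.
So seat 2 is Jamal.

Jamal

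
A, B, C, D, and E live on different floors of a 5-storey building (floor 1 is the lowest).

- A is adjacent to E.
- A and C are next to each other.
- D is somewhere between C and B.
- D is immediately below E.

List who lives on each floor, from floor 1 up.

B, D, E, A, C

From clues 1–2: A is in {2,3,4}.
From clues 1–3: A is in {2,4}.
From clues 1–4: B → floor 1, D → floor 2, E → floor 3, A → floor 4, C → floor 5.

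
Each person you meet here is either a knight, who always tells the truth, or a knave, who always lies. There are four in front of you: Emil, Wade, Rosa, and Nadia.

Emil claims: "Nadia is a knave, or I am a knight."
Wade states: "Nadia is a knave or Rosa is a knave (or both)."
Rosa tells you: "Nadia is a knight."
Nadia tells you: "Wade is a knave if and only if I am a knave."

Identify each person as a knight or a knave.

Consider Emil. Suppose Emil is a knave.
Then no assignment of the remaining roles makes every statement match its speaker's type — contradiction.
So Emil is a knight.
Consider Wade. Suppose Wade is a knave.
Then whichever role Nadia has, Nadia's statement has the wrong truth value — contradiction.
So Wade is a knight.
Consider Rosa. Suppose Rosa is a knight.
Then no assignment of the remaining roles makes every statement match its speaker's type — contradiction.
So Rosa is a knave.
Consider Nadia. Suppose Nadia is a knight.
Then Rosa's statement comes out true, contradicting Rosa being a knave.
So Nadia is a knave.

Emil: knight, Wade: knight, Rosa: knave, Nadia: knave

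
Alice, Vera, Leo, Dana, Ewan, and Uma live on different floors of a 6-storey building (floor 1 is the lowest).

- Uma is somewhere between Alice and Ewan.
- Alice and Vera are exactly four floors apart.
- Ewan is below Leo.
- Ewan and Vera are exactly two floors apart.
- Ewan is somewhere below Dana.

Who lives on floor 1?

Alice

With clue 1, Uma is ruled out for floor 1.
With clues 1–3, Leo is ruled out for floor 1.
With clues 1–4, Ewan is ruled out for floor 1.
With clues 1–5, Dana and Vera are ruled out for floor 1.
So floor 1 is Alice.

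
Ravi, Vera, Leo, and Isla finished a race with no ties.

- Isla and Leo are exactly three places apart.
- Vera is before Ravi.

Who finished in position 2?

Vera

With clue 1, Isla and Leo are ruled out for place 2.
With clues 1–2, Ravi is ruled out for place 2.
So place 2 is Vera.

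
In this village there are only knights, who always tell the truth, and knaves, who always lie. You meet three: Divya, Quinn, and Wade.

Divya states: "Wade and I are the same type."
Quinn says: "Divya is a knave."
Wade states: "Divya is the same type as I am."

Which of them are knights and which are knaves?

Consider Divya. Suppose Divya is a knave.
Then whichever role Wade has, Wade's statement has the wrong truth value — contradiction.
So Divya is a knight.
With that fixed, Quinn's statement is false, so Quinn is a knave.
Consider Wade. Suppose Wade is a knave.
Then Divya's statement comes out false, contradicting Divya being a knight.
So Wade is a knight.

Divya: knight, Quinn: knave, Wade: knight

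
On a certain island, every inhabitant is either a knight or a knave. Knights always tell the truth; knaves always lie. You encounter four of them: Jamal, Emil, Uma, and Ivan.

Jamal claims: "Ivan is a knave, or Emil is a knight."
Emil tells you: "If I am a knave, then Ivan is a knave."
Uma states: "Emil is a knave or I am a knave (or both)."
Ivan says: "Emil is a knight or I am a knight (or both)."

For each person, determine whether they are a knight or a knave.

Consider Jamal. Suppose Jamal is a knight.
Then no assignment of the remaining roles makes every statement match its speaker's type — contradiction.
So Jamal is a knave.
Consider Emil. Suppose Emil is a knight.
Then Jamal's statement comes out true, contradicting Jamal being a knave.
So Emil is a knave.
With that fixed, Uma's statement is true, so Uma is a knight.
Consider Ivan. Suppose Ivan is a knave.
Then Jamal's statement comes out true, contradicting Jamal being a knave.
So Ivan is a knight.

Jamal: knave, Emil: knave, Uma: knight, Ivan: knight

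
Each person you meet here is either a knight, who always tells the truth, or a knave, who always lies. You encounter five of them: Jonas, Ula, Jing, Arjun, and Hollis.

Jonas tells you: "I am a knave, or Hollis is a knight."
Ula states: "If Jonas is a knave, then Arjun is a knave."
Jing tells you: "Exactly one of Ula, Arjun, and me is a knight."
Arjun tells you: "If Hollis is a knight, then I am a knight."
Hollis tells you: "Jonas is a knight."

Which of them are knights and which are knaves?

Consider Jonas. Suppose Jonas is a knave.
Then Jonas's own statement would have to be false, but it can't be — contradiction.
So Jonas is a knight.
With that fixed, Ula's statement is true, so Ula is a knight.
With that fixed, Hollis's statement is true, so Hollis is a knight.
Consider Jing. Suppose Jing is a knight.
Then Jing's own statement would have to be true, but it can't be — contradiction.
So Jing is a knave.
Consider Arjun. Suppose Arjun is a knave.
Then Jing's statement comes out true, contradicting Jing being a knave.
So Arjun is a knight.

Jonas: knight, Ula: knight, Jing: knave, Arjun: knight, Hollis: knight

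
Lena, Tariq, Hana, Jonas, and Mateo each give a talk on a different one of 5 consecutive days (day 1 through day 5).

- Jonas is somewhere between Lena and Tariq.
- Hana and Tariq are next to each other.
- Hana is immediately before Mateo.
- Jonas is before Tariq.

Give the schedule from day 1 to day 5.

Lena, Jonas, Tariq, Hana, Mateo

From clue 1: Jonas is in {2,3,4}.
From clues 1–3: Lena is in {1,5}.
From clues 1–4: Lena → day 1, Jonas → day 2, Tariq → day 3, Hana → day 4, Mateo → day 5.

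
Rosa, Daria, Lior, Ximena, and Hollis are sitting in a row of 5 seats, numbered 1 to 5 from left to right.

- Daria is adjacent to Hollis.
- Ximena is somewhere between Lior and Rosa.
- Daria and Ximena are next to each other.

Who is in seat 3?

With clues 1–2, Ximena is ruled out for seat 3.
With clues 1–3, Hollis, Lior, and Rosa are ruled out for seat 3.
So seat 3 is Daria.

Daria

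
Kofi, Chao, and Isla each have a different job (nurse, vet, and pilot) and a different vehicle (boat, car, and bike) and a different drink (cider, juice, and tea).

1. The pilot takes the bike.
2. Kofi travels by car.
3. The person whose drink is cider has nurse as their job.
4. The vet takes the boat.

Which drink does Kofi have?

With clues 1–4, juice and tea are impossible for Kofi's drink.
That leaves cider.

cider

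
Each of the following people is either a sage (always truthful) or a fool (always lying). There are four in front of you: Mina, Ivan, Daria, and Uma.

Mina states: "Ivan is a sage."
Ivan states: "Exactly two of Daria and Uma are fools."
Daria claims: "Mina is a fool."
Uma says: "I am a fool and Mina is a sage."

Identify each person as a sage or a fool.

Consider Mina. Suppose Mina is a sage.
Then whichever role Uma has, Uma's statement has the wrong truth value — contradiction.
So Mina is a fool.
With that fixed, Daria's statement is true, so Daria is a sage.
With that fixed, Uma's statement is false, so Uma is a fool.
With that fixed, Ivan's statement is false, so Ivan is a fool.

Mina: fool, Ivan: fool, Daria: sage, Uma: fool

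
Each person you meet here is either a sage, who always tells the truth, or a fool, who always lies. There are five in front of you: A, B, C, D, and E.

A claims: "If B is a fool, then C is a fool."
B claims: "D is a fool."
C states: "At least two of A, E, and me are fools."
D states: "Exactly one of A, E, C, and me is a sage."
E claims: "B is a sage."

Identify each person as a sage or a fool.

Consider A. Suppose A is a fool.
Then no assignment of the remaining roles makes every statement match its speaker's type — contradiction.
So A is a sage.
Consider B. Suppose B is a fool.
Then no assignment of the remaining roles makes every statement match its speaker's type — contradiction.
So B is a sage.
With that fixed, E's statement is true, so E is a sage.
With that fixed, C's statement is false, so C is a fool.
With that fixed, D's statement is false, so D is a fool.

A: sage, B: sage, C: fool, D: fool, E: sage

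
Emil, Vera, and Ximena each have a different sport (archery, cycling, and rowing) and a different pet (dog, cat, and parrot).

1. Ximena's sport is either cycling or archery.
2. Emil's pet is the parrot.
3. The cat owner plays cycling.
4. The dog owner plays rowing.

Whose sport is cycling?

Ximena

With clues 1–3, Emil is impossible for the one with sport cycling.
With clues 1–4, Vera is impossible for the one with sport cycling.
That leaves Ximena.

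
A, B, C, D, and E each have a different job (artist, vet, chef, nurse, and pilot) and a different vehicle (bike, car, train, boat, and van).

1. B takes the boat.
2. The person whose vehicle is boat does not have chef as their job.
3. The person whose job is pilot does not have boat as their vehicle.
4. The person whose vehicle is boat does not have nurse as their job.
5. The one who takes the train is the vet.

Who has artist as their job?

With clues 1–5, A, C, D, and E are impossible for the one with job artist.
That leaves B.

B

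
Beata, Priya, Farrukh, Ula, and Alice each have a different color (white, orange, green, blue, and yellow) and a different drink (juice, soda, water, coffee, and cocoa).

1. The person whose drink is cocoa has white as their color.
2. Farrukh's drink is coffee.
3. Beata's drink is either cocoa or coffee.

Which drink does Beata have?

With clues 1–2, coffee is impossible for Beata's drink.
With clues 1–3, juice, soda, and water are impossible for Beata's drink.
That leaves cocoa.

cocoa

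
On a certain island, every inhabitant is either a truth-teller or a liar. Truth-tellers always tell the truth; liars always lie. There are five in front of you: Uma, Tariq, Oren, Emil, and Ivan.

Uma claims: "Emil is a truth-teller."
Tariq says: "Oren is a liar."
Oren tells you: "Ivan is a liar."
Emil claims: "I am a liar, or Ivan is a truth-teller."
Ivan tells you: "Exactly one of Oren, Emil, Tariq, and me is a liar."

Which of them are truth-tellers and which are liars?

Uma: truth-teller, Tariq: truth-teller, Oren: liar, Emil: truth-teller, Ivan: truth-teller

Consider Uma. Suppose Uma is a liar.
Then no assignment of the remaining roles makes every statement match its speaker's type — contradiction.
So Uma is a truth-teller.
Consider Tariq. Suppose Tariq is a liar.
Then no assignment of the remaining roles makes every statement match its speaker's type — contradiction.
So Tariq is a truth-teller.
Consider Oren. Suppose Oren is a truth-teller.
Then Tariq's statement comes out false, contradicting Tariq being a truth-teller.
So Oren is a liar.
Consider Emil. Suppose Emil is a liar.
Then Uma's statement comes out false, contradicting Uma being a truth-teller.
So Emil is a truth-teller.
Consider Ivan. Suppose Ivan is a liar.
Then Oren's statement comes out true, contradicting Oren being a liar.
So Ivan is a truth-teller.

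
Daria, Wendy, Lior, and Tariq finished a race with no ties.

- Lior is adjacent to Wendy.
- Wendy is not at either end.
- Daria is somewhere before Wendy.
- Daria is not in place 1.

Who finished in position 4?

Lior

With clues 1–2, Wendy is ruled out for place 4.
With clues 1–3, Daria is ruled out for place 4.
With clues 1–4, Tariq is ruled out for place 4.
So place 4 is Lior.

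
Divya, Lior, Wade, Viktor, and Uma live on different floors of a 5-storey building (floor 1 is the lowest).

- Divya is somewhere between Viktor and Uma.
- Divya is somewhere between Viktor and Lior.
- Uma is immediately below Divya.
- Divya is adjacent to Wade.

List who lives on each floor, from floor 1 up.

From clue 1: Divya is in {2,3,4}.
From clues 1–3: Divya is in {3,4}.
From clues 1–4: Lior → floor 1, Uma → floor 2, Divya → floor 3, Wade → floor 4, Viktor → floor 5.

Lior, Uma, Divya, Wade, Viktor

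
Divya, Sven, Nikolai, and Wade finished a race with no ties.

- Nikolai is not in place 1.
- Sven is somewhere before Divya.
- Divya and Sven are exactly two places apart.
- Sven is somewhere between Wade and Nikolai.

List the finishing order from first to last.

Wade, Sven, Nikolai, Divya

From clue 1: Nikolai is in {2,3,4}.
From clues 1–2: Divya is in {2,3,4}.
From clues 1–3: Divya is in {3,4}.
From clues 1–4: Wade → place 1, Sven → place 2, Nikolai → place 3, Divya → place 4.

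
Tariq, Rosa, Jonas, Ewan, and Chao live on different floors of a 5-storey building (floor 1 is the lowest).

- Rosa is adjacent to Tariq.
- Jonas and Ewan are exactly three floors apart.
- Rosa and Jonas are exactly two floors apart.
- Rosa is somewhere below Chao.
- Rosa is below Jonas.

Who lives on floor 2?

Rosa

With clues 1–2, Chao is ruled out for floor 2.
With clues 1–4, Ewan and Jonas are ruled out for floor 2.
With clues 1–5, Tariq is ruled out for floor 2.
So floor 2 is Rosa.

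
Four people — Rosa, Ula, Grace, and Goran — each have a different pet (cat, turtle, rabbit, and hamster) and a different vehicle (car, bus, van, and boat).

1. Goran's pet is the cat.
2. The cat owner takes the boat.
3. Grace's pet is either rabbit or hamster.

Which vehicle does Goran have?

With clues 1–2, bus, car, and van are impossible for Goran's vehicle.
That leaves boat.

boat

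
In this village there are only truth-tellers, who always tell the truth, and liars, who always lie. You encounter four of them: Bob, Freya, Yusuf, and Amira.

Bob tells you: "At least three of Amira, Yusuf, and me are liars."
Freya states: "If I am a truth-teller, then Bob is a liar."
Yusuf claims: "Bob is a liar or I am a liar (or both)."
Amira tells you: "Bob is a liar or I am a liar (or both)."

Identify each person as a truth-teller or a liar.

Consider Bob. Suppose Bob is a truth-teller.
Then Bob's own statement would have to be true, but it can't be — contradiction.
So Bob is a liar.
With that fixed, Freya's statement is true, so Freya is a truth-teller.
With that fixed, Yusuf's statement is true, so Yusuf is a truth-teller.
With that fixed, Amira's statement is true, so Amira is a truth-teller.

Bob: liar, Freya: truth-teller, Yusuf: truth-teller, Amira: truth-teller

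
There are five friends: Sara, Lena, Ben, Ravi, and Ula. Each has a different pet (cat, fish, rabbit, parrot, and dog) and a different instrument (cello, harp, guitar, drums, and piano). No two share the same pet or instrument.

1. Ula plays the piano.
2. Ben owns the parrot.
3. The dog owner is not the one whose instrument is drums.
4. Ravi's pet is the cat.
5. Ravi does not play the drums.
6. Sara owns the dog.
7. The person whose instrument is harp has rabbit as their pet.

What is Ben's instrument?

drums

Clue 1 rules out piano for Ben's instrument.
With clues 1–7, cello, guitar, and harp are impossible for Ben's instrument.
That leaves drums.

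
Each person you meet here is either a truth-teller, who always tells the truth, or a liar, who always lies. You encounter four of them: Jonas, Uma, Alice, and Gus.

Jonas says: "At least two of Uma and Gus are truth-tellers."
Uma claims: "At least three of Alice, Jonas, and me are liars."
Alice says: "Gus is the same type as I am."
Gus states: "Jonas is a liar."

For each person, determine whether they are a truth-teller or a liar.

Consider Jonas. Suppose Jonas is a truth-teller.
Then no assignment of the remaining roles makes every statement match its speaker's type — contradiction.
So Jonas is a liar.
With that fixed, Gus's statement is true, so Gus is a truth-teller.
Consider Uma. Suppose Uma is a truth-teller.
Then Jonas's statement comes out true, contradicting Jonas being a liar.
So Uma is a liar.
Consider Alice. Suppose Alice is a liar.
Then Uma's statement comes out true, contradicting Uma being a liar.
So Alice is a truth-teller.

Jonas: liar, Uma: liar, Alice: truth-teller, Gus: truth-teller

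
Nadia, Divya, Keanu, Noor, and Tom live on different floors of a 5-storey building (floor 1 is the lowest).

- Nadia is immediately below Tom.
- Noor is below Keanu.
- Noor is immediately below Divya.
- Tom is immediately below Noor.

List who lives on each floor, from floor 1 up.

From clue 1: Nadia is in {1,2,3,4}.
From clues 1–3: Divya is in {2,4}.
From clues 1–4: Nadia → floor 1, Tom → floor 2, Noor → floor 3, Divya → floor 4, Keanu → floor 5.

Nadia, Tom, Noor, Divya, Keanu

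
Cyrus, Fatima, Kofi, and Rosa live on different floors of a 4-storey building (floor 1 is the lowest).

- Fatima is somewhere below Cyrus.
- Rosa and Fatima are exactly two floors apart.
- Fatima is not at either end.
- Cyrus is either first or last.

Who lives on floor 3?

With clues 1–2, Kofi is ruled out for floor 3.
With clues 1–3, Rosa is ruled out for floor 3.
With clues 1–4, Cyrus is ruled out for floor 3.
So floor 3 is Fatima.

Fatima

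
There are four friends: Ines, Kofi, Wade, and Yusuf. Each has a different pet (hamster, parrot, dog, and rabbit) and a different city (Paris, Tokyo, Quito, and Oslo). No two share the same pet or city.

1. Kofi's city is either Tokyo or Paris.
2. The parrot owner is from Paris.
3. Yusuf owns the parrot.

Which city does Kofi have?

Clue 1 rules out Oslo and Quito for Kofi's city.
With clues 1–3, Paris is impossible for Kofi's city.
That leaves Tokyo.

Tokyo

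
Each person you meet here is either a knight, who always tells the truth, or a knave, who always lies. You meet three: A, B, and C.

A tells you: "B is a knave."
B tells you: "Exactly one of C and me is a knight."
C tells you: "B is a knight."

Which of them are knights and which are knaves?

A: knight, B: knave, C: knave

Consider A. Suppose A is a knave.
Then no assignment of the remaining roles makes every statement match its speaker's type — contradiction.
So A is a knight.
Consider B. Suppose B is a knight.
Then A's statement comes out false, contradicting A being a knight.
So B is a knave.
With that fixed, C's statement is false, so C is a knave.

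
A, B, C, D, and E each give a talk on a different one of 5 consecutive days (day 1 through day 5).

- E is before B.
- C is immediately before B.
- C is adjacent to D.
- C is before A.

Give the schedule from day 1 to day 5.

From clue 1: B is in {2,3,4,5}.
From clues 1–2: B is in {3,4,5}.
From clues 1–3: B is in {4,5}.
From clues 1–4: E → day 1, D → day 2, C → day 3, B → day 4, A → day 5.

E, D, C, B, A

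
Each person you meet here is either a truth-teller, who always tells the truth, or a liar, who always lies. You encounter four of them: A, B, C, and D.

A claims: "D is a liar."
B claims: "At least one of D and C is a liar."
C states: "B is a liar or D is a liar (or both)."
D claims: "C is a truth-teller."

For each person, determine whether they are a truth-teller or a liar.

Consider A. Suppose A is a truth-teller.
Then no assignment of the remaining roles makes every statement match its speaker's type — contradiction.
So A is a liar.
Consider B. Suppose B is a truth-teller.
Then no assignment of the remaining roles makes every statement match its speaker's type — contradiction.
So B is a liar.
With that fixed, C's statement is true, so C is a truth-teller.
With that fixed, D's statement is true, so D is a truth-teller.

A: liar, B: liar, C: truth-teller, D: truth-teller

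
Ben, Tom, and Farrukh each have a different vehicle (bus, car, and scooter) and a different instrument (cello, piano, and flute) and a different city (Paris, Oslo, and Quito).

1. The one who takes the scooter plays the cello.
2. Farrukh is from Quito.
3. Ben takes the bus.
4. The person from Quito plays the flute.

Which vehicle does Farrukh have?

With clues 1–3, bus is impossible for Farrukh's vehicle.
With clues 1–4, scooter is impossible for Farrukh's vehicle.
That leaves car.

car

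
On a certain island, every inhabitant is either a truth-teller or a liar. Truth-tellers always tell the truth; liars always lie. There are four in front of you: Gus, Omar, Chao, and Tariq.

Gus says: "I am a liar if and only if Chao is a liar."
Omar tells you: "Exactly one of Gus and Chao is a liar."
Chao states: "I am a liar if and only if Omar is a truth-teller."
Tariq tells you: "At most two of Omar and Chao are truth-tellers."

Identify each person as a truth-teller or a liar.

Regardless of anyone's role, Tariq's statement is true, so Tariq is a truth-teller.
Consider Gus. Suppose Gus is a liar.
Then no assignment of the remaining roles makes every statement match its speaker's type — contradiction.
So Gus is a truth-teller.
Consider Omar. Suppose Omar is a truth-teller.
Then whichever role Chao has, Chao's statement has the wrong truth value — contradiction.
So Omar is a liar.
Consider Chao. Suppose Chao is a liar.
Then Gus's statement comes out false, contradicting Gus being a truth-teller.
So Chao is a truth-teller.

Gus: truth-teller, Omar: liar, Chao: truth-teller, Tariq: truth-teller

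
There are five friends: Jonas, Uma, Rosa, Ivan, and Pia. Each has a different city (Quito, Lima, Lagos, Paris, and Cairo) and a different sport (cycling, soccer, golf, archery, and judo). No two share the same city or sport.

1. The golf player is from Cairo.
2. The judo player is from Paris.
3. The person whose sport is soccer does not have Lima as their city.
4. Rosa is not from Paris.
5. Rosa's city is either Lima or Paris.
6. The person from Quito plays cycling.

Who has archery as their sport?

With clues 1–6, Ivan, Jonas, Pia, and Uma are impossible for the one with sport archery.
That leaves Rosa.

Rosa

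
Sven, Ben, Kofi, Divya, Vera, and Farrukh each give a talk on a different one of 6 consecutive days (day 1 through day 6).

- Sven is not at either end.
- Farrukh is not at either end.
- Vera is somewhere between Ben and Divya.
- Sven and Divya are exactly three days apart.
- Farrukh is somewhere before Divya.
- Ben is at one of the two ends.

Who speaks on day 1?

Ben

With clue 1, Sven is ruled out for day 1.
With clues 1–2, Farrukh is ruled out for day 1.
With clues 1–3, Vera is ruled out for day 1.
With clues 1–5, Divya is ruled out for day 1.
With clues 1–6, Kofi is ruled out for day 1.
So day 1 is Ben.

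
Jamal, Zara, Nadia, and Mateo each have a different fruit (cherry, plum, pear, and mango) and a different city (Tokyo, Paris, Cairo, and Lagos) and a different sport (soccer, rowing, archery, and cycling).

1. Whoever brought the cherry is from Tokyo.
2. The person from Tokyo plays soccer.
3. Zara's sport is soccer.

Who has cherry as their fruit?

With clues 1–3, Jamal, Mateo, and Nadia are impossible for the one with fruit cherry.
That leaves Zara.

Zara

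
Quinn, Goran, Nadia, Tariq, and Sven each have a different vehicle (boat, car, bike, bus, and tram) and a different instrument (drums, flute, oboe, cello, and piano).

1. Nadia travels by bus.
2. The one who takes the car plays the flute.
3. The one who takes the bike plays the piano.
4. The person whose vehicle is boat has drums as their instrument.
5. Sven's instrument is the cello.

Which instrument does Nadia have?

oboe

With clues 1–2, flute is impossible for Nadia's instrument.
With clues 1–3, piano is impossible for Nadia's instrument.
With clues 1–4, drums is impossible for Nadia's instrument.
With clues 1–5, cello is impossible for Nadia's instrument.
That leaves oboe.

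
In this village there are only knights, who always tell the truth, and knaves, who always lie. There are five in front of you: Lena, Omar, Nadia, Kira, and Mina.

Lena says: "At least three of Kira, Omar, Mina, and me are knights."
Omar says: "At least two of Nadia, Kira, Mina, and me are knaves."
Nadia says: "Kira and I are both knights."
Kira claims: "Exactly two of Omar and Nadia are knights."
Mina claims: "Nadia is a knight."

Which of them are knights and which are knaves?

Consider Lena. Suppose Lena is a knight.
Then no assignment of the remaining roles makes every statement match its speaker's type — contradiction.
So Lena is a knave.
Consider Omar. Suppose Omar is a knave.
Then no assignment of the remaining roles makes every statement match its speaker's type — contradiction.
So Omar is a knight.
Consider Nadia. Suppose Nadia is a knight.
Then no assignment of the remaining roles makes every statement match its speaker's type — contradiction.
So Nadia is a knave.
With that fixed, Kira's statement is false, so Kira is a knave.
With that fixed, Mina's statement is false, so Mina is a knave.

Lena: knave, Omar: knight, Nadia: knave, Kira: knave, Mina: knave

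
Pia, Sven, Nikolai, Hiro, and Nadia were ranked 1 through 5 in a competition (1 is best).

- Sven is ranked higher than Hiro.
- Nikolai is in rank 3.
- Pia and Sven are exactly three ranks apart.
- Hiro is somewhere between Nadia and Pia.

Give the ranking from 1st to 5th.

From clue 1: Sven is in {1,2,3,4}.
From clues 1–2: Nikolai → rank 3.
From clues 1–3: Pia is in {1,4,5}.
From clues 1–4: Nadia → rank 1, Sven → rank 2, Hiro → rank 4, Pia → rank 5.

Nadia, Sven, Nikolai, Hiro, Pia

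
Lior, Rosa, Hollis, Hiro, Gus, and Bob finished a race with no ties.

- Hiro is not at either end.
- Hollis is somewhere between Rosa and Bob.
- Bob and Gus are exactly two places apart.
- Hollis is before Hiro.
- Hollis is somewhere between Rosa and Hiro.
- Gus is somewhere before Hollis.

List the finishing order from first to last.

From clue 1: Hiro is in {2,3,4,5}.
From clues 1–2: Hollis is in {2,3,4,5}.
From clues 1–4: Hollis is in {2,3,4}.
From clues 1–5: Rosa is in {1,2}.
From clues 1–6: Rosa → place 1, Gus → place 2, Hollis → place 3, Bob → place 4, Hiro → place 5, Lior → place 6.

Rosa, Gus, Hollis, Bob, Hiro, Lior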